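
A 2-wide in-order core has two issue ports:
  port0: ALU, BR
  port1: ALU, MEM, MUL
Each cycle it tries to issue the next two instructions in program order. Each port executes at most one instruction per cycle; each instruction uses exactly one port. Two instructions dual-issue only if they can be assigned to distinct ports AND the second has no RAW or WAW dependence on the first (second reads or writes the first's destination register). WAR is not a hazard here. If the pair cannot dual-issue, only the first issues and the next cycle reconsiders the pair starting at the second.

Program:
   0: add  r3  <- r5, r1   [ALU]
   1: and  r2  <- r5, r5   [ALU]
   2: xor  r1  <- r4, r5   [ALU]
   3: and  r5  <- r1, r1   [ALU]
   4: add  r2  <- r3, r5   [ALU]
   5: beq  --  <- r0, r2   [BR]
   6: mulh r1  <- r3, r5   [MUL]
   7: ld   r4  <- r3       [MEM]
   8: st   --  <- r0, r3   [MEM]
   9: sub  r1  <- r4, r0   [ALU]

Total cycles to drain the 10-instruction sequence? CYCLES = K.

CYCLES = 7

#0 head=0: add.ALU;and.ALU i0&i1 pair
#1 head=2: xor.ALU i2 RAW r1
#2 head=3: and.ALU i3 RAW r5
#3 head=4: add.ALU i4 RAW r2
#4 head=5: beq.BR;mulh.MUL i5&i6 pair
#5 head=7: ld.MEM i7 no-port MEM/MEM
#6 head=8: st.MEM;sub.ALU i8&i9 pair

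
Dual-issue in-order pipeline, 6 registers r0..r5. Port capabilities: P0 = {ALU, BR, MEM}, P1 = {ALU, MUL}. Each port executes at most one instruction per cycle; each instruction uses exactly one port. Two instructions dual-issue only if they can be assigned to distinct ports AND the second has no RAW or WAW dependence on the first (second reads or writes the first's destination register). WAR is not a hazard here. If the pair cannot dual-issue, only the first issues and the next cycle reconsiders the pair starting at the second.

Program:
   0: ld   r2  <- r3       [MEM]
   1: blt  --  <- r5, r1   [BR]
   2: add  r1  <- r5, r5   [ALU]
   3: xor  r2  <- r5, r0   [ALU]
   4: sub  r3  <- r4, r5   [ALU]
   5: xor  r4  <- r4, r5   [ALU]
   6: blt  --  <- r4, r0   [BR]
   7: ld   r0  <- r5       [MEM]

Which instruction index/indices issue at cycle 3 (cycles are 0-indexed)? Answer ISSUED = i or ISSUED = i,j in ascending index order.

#0 head=0: ld.MEM i0 no-port MEM/BR
#1 head=1: blt.BR+add.ALU i1,i2 pair
#2 head=3: xor.ALU+sub.ALU i3,i4 pair
#3 head=5: xor.ALU i5 RAW r4
#4 head=6: blt.BR i6 no-port BR/MEM
#5 head=7: ld.MEM i7 tail

ISSUED = 5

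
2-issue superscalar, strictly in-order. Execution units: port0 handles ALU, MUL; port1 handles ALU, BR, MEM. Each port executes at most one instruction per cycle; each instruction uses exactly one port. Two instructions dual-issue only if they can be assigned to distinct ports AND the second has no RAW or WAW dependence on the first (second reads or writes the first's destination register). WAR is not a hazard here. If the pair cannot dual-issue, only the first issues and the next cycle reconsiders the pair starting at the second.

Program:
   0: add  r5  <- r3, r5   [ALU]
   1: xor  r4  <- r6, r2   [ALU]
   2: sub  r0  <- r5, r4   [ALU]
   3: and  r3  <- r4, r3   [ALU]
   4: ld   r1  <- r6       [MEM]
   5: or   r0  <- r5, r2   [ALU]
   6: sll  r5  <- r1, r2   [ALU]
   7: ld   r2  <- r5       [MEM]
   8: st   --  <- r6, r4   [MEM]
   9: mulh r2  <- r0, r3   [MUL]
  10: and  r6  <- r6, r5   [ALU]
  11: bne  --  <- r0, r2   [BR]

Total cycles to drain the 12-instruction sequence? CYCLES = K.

t=0 i0,i1:add.ALU;xor.ALU ; pair
t=1 i2,i3:sub.ALU;and.ALU ; pair
t=2 i4,i5:ld.MEM;or.ALU ; pair
t=3 i6:sll.ALU ; RAW r5
t=4 i7:ld.MEM ; no-port MEM/MEM
t=5 i8,i9:st.MEM;mulh.MUL ; pair
t=6 i10,i11:and.ALU;bne.BR ; pair

CYCLES = 7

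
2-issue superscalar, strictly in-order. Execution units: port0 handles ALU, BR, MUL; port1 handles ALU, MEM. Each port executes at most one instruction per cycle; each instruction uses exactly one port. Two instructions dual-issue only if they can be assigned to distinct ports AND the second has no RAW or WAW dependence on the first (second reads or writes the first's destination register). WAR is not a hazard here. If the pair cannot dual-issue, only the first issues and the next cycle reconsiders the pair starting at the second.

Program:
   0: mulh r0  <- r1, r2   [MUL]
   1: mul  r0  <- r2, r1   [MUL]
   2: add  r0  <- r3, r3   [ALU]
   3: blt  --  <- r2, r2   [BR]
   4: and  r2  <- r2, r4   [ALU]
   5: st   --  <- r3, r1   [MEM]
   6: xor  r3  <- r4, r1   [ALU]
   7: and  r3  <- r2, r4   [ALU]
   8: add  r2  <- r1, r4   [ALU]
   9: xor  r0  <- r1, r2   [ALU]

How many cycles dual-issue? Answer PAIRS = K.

0. mulh @i0  | no-port MUL/MUL
1. mul @i1  | WAW r0
2. add blt @i2&i3  | pair
3. and st @i4&i5  | pair
4. xor @i6  | WAW r3
5. and add @i7&i8  | pair
6. xor @i9  | tail

PAIRS = 3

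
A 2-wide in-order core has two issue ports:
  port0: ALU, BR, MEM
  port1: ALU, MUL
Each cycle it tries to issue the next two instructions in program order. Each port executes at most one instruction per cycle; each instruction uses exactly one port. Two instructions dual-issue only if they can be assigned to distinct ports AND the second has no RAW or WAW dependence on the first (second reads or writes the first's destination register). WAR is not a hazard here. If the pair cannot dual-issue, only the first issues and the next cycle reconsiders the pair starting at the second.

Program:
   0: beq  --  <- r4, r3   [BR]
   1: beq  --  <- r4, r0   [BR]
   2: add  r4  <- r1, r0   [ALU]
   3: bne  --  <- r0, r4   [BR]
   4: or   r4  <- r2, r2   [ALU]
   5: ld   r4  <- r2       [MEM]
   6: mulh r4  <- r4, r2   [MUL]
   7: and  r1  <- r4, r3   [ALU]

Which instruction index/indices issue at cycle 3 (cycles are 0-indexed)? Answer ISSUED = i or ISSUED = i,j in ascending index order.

ISSUED = 5

  cy0 -> i0 (beq) no-port BR/BR
  cy1 -> i1/i2 (beq add) pair
  cy2 -> i3/i4 (bne or) pair
  cy3 -> i5 (ld) RAW+WAW r4
  cy4 -> i6 (mulh) RAW r4
  cy5 -> i7 (and) tail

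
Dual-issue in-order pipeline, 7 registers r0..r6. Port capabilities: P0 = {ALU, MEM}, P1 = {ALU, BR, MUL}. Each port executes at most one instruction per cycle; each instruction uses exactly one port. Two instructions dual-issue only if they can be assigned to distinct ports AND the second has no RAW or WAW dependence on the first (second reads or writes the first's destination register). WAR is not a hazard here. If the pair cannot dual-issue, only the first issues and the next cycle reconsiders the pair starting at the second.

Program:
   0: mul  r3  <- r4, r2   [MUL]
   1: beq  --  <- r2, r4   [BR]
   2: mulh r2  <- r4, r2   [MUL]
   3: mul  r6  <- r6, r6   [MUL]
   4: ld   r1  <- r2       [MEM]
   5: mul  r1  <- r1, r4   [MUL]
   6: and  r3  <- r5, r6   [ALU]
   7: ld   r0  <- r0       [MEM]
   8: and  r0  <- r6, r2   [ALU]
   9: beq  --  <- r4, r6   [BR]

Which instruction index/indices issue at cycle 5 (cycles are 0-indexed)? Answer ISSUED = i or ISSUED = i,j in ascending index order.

#0 head=0: mul.MUL i0 no-port MUL/BR
#1 head=1: beq.BR i1 no-port BR/MUL
#2 head=2: mulh.MUL i2 no-port MUL/MUL
#3 head=3: mul.MUL ld.MEM i3,i4 2-wide
#4 head=5: mul.MUL and.ALU i5,i6 2-wide
#5 head=7: ld.MEM i7 WAW r0
#6 head=8: and.ALU beq.BR i8,i9 2-wide

ISSUED = 7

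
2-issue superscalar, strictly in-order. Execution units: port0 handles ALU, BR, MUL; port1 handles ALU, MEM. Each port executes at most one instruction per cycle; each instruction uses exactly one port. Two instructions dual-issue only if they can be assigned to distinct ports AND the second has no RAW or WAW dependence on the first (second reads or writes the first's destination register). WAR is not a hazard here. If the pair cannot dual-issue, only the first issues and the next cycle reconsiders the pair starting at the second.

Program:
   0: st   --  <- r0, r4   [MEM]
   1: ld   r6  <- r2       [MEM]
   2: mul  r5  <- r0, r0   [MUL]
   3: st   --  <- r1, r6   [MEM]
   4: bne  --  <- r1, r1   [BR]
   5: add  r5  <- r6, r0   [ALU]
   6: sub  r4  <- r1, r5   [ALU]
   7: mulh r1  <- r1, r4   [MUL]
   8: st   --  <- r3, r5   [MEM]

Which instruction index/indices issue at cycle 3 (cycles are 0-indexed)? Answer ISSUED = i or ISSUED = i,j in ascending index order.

ISSUED = 5

c0: i0 st.MEM  no-port MEM/MEM
c1: i1/i2 ld.MEM;mul.MUL  dual
c2: i3/i4 st.MEM;bne.BR  dual
c3: i5 add.ALU  RAW r5
c4: i6 sub.ALU  RAW r4
c5: i7/i8 mulh.MUL;st.MEM  dual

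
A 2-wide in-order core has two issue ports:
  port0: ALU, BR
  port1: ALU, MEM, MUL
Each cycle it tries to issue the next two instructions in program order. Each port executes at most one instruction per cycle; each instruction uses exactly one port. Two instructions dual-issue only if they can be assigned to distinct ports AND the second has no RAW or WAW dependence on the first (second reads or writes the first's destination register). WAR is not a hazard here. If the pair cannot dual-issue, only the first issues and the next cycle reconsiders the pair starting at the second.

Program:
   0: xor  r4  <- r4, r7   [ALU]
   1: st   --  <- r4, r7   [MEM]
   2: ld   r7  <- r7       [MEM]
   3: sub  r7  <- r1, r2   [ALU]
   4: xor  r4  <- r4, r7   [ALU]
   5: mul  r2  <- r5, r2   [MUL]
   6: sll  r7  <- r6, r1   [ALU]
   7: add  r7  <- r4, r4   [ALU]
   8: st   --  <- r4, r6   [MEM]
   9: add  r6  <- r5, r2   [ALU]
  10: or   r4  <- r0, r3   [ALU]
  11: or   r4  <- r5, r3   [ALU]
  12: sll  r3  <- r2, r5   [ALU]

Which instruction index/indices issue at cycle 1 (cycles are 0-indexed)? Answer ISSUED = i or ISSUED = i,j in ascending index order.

ISSUED = 1

0. xor @i0  | RAW r4
1. st @i1  | no-port MEM/MEM
2. ld @i2  | WAW r7
3. sub @i3  | RAW r7
4. xor;mul @i4,i5  | dual
5. sll @i6  | WAW r7
6. add;st @i7,i8  | dual
7. add;or @i9,i10  | dual
8. or;sll @i11,i12  | dual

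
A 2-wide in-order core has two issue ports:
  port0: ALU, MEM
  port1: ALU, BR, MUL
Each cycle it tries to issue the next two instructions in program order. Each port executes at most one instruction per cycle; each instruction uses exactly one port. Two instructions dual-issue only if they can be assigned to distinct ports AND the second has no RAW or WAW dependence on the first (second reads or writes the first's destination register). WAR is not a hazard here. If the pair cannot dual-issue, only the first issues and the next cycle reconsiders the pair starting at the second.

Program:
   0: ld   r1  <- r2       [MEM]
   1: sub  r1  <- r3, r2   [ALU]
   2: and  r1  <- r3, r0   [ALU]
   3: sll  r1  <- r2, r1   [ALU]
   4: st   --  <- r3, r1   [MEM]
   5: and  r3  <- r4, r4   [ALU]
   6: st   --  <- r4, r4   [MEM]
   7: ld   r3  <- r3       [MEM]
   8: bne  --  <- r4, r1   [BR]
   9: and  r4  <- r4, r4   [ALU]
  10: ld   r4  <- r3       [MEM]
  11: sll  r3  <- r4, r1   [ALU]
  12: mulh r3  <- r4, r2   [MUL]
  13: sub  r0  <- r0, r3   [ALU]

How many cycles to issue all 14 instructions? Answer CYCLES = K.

CYCLES = 12

[0] i0  ld  -- WAW r1
[1] i1  sub  -- WAW r1
[2] i2  and  -- RAW+WAW r1
[3] i3  sll  -- RAW r1
[4] i4+i5  st/and  -- dual
[5] i6  st  -- no-port MEM/MEM
[6] i7+i8  ld/bne  -- dual
[7] i9  and  -- WAW r4
[8] i10  ld  -- RAW r4
[9] i11  sll  -- WAW r3
[10] i12  mulh  -- RAW r3
[11] i13  sub  -- tail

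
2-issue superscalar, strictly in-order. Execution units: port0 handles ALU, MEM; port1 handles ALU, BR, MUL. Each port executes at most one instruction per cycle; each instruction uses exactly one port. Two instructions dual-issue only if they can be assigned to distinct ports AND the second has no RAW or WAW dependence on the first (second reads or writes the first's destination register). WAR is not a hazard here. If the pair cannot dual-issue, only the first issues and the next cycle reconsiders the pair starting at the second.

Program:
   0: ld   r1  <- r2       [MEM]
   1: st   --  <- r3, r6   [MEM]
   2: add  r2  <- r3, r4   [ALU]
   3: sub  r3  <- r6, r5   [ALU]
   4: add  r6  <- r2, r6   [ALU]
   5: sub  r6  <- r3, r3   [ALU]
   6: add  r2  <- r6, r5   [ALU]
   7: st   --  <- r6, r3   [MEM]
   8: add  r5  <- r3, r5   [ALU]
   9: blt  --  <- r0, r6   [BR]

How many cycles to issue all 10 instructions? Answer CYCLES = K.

CYCLES = 6

#0 head=0: ld i0 no-port MEM/MEM
#1 head=1: st+add i1/i2 2-wide
#2 head=3: sub+add i3/i4 2-wide
#3 head=5: sub i5 RAW r6
#4 head=6: add+st i6/i7 2-wide
#5 head=8: add+blt i8/i9 2-wide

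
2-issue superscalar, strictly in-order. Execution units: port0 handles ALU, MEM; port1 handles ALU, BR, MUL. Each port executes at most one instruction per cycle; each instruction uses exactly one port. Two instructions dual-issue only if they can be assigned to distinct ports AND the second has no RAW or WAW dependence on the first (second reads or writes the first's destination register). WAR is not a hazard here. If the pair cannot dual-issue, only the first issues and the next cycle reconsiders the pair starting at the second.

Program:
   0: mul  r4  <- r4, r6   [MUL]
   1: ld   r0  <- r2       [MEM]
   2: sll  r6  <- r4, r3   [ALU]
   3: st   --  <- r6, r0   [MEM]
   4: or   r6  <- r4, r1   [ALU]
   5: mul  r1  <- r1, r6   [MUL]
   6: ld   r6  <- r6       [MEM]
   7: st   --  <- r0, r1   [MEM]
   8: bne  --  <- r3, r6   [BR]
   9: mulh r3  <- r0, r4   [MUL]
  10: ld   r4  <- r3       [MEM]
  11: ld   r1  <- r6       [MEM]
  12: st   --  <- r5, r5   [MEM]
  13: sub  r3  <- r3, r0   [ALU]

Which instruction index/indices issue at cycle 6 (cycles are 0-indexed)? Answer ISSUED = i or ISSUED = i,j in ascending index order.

ISSUED = 10

0. mul.MUL ld.MEM @i0/i1  | pair
1. sll.ALU @i2  | RAW r6
2. st.MEM or.ALU @i3/i4  | pair
3. mul.MUL ld.MEM @i5/i6  | pair
4. st.MEM bne.BR @i7/i8  | pair
5. mulh.MUL @i9  | RAW r3
6. ld.MEM @i10  | no-port MEM/MEM
7. ld.MEM @i11  | no-port MEM/MEM
8. st.MEM sub.ALU @i12/i13  | pair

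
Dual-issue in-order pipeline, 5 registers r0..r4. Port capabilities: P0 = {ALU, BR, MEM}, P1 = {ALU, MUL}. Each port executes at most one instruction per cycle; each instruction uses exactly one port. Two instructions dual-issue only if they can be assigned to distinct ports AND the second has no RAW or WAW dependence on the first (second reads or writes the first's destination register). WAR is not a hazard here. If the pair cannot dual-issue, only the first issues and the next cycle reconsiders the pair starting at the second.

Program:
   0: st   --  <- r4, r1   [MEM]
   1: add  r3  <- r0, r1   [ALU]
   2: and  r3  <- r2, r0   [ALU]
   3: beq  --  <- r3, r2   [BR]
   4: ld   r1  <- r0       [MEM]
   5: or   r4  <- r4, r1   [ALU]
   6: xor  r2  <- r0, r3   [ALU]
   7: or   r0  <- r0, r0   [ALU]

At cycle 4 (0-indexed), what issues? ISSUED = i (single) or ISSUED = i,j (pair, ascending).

ISSUED = 5,6

[0] i0/i1  st.MEM+add.ALU  -- pair
[1] i2  and.ALU  -- RAW r3
[2] i3  beq.BR  -- no-port BR/MEM
[3] i4  ld.MEM  -- RAW r1
[4] i5/i6  or.ALU+xor.ALU  -- pair
[5] i7  or.ALU  -- tail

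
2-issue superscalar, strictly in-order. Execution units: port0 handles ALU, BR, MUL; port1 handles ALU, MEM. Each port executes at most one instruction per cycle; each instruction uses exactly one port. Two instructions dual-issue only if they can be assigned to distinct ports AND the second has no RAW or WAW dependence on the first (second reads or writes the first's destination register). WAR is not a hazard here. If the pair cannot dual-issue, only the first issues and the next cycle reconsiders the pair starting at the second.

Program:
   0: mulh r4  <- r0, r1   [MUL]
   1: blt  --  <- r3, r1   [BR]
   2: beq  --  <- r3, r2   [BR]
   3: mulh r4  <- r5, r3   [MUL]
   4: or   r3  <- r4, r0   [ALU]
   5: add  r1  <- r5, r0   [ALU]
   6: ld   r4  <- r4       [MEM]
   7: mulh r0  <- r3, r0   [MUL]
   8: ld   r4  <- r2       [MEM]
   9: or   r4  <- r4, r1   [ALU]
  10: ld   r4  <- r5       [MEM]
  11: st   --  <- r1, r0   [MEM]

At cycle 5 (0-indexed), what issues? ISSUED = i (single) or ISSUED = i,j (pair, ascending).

t=0 i0:mulh.MUL ; no-port MUL/BR
t=1 i1:blt.BR ; no-port BR/BR
t=2 i2:beq.BR ; no-port BR/MUL
t=3 i3:mulh.MUL ; RAW r4
t=4 i4+i5:or.ALU;add.ALU ; pair
t=5 i6+i7:ld.MEM;mulh.MUL ; pair
t=6 i8:ld.MEM ; RAW+WAW r4
t=7 i9:or.ALU ; WAW r4
t=8 i10:ld.MEM ; no-port MEM/MEM
t=9 i11:st.MEM ; tail

ISSUED = 6,7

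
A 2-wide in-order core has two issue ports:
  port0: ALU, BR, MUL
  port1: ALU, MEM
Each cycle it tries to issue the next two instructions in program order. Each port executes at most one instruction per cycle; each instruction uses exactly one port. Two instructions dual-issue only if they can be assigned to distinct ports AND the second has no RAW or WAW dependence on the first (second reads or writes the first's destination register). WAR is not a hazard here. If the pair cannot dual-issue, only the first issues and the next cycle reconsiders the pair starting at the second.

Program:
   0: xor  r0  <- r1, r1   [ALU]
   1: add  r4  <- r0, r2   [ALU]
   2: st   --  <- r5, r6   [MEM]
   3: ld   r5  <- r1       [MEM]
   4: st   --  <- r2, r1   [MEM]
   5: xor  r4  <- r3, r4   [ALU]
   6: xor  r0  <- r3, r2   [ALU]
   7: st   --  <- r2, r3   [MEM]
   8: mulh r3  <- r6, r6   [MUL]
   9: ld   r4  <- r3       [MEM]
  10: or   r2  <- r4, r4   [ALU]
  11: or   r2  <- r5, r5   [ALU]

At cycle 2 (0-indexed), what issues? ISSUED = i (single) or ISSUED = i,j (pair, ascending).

[0] i0  xor.ALU  -- RAW r0
[1] i1+i2  add.ALU;st.MEM  -- pair
[2] i3  ld.MEM  -- no-port MEM/MEM
[3] i4+i5  st.MEM;xor.ALU  -- pair
[4] i6+i7  xor.ALU;st.MEM  -- pair
[5] i8  mulh.MUL  -- RAW r3
[6] i9  ld.MEM  -- RAW r4
[7] i10  or.ALU  -- WAW r2
[8] i11  or.ALU  -- tail

ISSUED = 3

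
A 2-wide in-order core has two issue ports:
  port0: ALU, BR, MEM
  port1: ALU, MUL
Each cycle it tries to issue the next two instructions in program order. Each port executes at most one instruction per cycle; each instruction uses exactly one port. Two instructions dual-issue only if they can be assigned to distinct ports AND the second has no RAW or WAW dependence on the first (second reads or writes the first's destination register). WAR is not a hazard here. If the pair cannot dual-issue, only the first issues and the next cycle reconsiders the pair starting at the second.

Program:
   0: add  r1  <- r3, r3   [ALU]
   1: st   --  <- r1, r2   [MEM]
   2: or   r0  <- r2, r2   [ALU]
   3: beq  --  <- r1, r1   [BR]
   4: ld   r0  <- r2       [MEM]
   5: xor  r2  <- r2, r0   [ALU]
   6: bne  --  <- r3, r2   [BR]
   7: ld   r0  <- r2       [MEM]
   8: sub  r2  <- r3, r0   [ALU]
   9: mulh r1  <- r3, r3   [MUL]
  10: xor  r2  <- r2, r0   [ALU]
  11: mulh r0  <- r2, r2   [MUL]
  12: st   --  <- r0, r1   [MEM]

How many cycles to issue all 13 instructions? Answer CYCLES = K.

[0] i0  add  -- RAW r1
[1] i1+i2  st/or  -- pair
[2] i3  beq  -- no-port BR/MEM
[3] i4  ld  -- RAW r0
[4] i5  xor  -- RAW r2
[5] i6  bne  -- no-port BR/MEM
[6] i7  ld  -- RAW r0
[7] i8+i9  sub/mulh  -- pair
[8] i10  xor  -- RAW r2
[9] i11  mulh  -- RAW r0
[10] i12  st  -- tail

CYCLES = 11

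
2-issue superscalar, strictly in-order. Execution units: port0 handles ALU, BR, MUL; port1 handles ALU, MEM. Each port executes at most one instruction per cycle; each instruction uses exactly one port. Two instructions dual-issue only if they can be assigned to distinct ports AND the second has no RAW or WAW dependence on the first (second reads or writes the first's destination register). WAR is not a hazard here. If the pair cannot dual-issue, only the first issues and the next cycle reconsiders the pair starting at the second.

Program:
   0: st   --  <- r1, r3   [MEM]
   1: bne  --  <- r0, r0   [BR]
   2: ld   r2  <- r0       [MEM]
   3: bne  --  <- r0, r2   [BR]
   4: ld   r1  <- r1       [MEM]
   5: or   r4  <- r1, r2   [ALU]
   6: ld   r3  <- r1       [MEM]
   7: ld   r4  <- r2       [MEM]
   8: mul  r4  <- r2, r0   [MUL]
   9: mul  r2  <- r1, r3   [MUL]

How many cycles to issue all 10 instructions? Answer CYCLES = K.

CYCLES = 7

t=0 i0,i1:st.MEM/bne.BR ; pair
t=1 i2:ld.MEM ; RAW r2
t=2 i3,i4:bne.BR/ld.MEM ; pair
t=3 i5,i6:or.ALU/ld.MEM ; pair
t=4 i7:ld.MEM ; WAW r4
t=5 i8:mul.MUL ; no-port MUL/MUL
t=6 i9:mul.MUL ; tail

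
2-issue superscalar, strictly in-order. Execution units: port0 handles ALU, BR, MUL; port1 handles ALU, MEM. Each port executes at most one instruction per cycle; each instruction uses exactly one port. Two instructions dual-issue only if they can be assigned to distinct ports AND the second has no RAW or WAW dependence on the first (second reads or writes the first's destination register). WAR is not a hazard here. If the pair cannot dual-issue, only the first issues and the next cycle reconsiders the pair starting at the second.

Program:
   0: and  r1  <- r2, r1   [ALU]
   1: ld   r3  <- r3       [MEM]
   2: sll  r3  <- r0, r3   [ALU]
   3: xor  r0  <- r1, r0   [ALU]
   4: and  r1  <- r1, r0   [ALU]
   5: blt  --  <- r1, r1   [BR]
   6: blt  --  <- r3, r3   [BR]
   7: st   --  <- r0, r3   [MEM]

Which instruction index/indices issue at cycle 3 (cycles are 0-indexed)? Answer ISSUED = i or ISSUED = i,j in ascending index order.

ISSUED = 5

#0 head=0: and.ALU;ld.MEM i0+i1 2-wide
#1 head=2: sll.ALU;xor.ALU i2+i3 2-wide
#2 head=4: and.ALU i4 RAW r1
#3 head=5: blt.BR i5 no-port BR/BR
#4 head=6: blt.BR;st.MEM i6+i7 2-wide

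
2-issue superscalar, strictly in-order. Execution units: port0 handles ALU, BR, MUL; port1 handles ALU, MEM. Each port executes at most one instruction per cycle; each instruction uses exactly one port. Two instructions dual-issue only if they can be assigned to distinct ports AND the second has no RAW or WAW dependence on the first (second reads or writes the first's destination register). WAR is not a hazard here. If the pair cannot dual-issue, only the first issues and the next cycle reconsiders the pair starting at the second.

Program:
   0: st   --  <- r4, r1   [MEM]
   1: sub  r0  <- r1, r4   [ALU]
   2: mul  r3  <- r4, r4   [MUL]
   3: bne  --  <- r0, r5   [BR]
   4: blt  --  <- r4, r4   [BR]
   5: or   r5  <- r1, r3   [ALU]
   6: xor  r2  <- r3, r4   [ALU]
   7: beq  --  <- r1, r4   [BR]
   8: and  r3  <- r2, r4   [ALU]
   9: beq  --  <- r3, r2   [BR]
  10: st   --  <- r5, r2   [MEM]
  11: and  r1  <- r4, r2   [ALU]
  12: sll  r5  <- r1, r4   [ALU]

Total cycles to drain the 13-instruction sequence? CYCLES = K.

c0: i0&i1 st.MEM;sub.ALU  dual
c1: i2 mul.MUL  no-port MUL/BR
c2: i3 bne.BR  no-port BR/BR
c3: i4&i5 blt.BR;or.ALU  dual
c4: i6&i7 xor.ALU;beq.BR  dual
c5: i8 and.ALU  RAW r3
c6: i9&i10 beq.BR;st.MEM  dual
c7: i11 and.ALU  RAW r1
c8: i12 sll.ALU  tail

CYCLES = 9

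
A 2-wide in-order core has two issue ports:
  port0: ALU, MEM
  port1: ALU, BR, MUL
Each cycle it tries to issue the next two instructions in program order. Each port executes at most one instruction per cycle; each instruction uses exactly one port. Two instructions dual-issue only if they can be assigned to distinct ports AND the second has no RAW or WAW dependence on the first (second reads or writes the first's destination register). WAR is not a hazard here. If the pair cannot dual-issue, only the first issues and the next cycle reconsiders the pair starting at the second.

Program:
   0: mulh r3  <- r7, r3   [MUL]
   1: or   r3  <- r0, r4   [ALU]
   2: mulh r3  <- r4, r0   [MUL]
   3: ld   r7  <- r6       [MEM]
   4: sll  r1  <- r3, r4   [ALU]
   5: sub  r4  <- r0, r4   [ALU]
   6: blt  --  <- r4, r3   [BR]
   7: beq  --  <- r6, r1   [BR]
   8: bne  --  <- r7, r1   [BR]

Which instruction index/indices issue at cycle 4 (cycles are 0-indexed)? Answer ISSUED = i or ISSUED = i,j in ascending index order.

ISSUED = 6

0. mulh.MUL @i0  | WAW r3
1. or.ALU @i1  | WAW r3
2. mulh.MUL/ld.MEM @i2/i3  | dual
3. sll.ALU/sub.ALU @i4/i5  | dual
4. blt.BR @i6  | no-port BR/BR
5. beq.BR @i7  | no-port BR/BR
6. bne.BR @i8  | tail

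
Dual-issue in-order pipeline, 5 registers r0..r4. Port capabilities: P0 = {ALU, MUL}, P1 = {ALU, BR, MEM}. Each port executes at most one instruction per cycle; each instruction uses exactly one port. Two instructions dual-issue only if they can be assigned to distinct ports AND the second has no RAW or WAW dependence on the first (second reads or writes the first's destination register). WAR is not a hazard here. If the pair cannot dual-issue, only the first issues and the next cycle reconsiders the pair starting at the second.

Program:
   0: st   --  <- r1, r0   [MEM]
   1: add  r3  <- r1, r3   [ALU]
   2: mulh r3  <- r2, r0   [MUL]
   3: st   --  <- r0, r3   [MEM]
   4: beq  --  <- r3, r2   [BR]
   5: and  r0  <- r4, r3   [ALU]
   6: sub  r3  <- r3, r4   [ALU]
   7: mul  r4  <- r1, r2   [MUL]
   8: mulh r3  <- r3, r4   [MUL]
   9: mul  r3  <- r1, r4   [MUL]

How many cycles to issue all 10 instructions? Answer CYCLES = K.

CYCLES = 7

  cy0 -> i0/i1 (st.MEM/add.ALU) dual
  cy1 -> i2 (mulh.MUL) RAW r3
  cy2 -> i3 (st.MEM) no-port MEM/BR
  cy3 -> i4/i5 (beq.BR/and.ALU) dual
  cy4 -> i6/i7 (sub.ALU/mul.MUL) dual
  cy5 -> i8 (mulh.MUL) no-port MUL/MUL
  cy6 -> i9 (mul.MUL) tail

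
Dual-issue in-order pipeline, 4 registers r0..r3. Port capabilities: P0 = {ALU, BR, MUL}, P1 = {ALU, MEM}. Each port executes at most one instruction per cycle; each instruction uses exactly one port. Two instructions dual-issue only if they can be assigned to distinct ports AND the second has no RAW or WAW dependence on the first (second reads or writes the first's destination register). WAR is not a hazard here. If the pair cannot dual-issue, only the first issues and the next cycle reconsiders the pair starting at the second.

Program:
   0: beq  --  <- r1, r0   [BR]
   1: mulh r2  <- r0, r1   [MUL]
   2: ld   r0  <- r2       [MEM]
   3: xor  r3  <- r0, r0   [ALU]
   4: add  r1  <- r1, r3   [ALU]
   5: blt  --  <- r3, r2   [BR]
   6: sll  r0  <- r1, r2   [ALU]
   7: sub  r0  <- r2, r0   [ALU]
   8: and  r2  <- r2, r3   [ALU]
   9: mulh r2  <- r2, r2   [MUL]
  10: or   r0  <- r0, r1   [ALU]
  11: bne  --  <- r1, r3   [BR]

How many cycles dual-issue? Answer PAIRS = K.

PAIRS = 3

  cy0 -> i0 (beq) no-port BR/MUL
  cy1 -> i1 (mulh) RAW r2
  cy2 -> i2 (ld) RAW r0
  cy3 -> i3 (xor) RAW r3
  cy4 -> i4&i5 (add/blt) 2-wide
  cy5 -> i6 (sll) RAW+WAW r0
  cy6 -> i7&i8 (sub/and) 2-wide
  cy7 -> i9&i10 (mulh/or) 2-wide
  cy8 -> i11 (bne) tail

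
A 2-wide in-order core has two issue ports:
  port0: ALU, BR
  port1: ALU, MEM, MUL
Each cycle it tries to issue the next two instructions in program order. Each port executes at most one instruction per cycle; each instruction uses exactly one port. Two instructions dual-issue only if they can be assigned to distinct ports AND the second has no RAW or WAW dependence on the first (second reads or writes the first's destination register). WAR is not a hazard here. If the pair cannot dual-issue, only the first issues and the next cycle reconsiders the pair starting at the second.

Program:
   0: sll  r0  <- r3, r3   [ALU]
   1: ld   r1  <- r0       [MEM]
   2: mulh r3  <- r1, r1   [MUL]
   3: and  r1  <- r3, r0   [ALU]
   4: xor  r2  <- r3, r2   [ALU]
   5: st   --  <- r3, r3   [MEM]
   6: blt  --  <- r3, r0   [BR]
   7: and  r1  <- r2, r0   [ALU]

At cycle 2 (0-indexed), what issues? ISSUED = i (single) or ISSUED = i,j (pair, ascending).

[0] i0  sll  -- RAW r0
[1] i1  ld  -- no-port MEM/MUL
[2] i2  mulh  -- RAW r3
[3] i3&i4  and xor  -- dual
[4] i5&i6  st blt  -- dual
[5] i7  and  -- tail

ISSUED = 2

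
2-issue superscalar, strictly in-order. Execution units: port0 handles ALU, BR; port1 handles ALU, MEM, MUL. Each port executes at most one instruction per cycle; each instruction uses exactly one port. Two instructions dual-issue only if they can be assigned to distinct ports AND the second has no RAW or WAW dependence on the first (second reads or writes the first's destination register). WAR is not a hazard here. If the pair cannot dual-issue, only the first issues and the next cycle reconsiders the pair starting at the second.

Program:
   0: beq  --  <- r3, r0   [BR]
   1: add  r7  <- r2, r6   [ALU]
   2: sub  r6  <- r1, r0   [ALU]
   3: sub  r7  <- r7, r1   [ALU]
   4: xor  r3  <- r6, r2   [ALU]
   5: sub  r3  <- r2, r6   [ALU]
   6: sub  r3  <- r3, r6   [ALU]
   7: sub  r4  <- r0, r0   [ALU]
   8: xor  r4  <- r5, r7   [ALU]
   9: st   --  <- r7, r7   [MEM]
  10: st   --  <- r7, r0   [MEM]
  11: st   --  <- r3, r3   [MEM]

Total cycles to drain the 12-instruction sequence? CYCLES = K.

CYCLES = 8

#0 head=0: beq/add i0/i1 dual
#1 head=2: sub/sub i2/i3 dual
#2 head=4: xor i4 WAW r3
#3 head=5: sub i5 RAW+WAW r3
#4 head=6: sub/sub i6/i7 dual
#5 head=8: xor/st i8/i9 dual
#6 head=10: st i10 no-port MEM/MEM
#7 head=11: st i11 tail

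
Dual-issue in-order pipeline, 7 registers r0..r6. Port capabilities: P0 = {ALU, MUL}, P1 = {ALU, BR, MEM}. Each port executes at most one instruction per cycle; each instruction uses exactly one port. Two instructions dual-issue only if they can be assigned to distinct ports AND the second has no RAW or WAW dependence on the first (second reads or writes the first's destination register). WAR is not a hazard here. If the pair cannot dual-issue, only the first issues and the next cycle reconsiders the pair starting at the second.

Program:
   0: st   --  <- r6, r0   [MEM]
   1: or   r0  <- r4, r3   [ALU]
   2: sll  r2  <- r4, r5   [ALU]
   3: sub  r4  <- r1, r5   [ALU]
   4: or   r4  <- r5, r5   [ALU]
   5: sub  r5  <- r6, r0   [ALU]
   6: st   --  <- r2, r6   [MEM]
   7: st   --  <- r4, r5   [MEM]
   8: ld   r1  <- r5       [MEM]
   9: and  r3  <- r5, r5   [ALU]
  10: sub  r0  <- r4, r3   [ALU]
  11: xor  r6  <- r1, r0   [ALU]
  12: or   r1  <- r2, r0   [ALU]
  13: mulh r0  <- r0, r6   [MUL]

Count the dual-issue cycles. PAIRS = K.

0. st or @i0,i1  | dual
1. sll sub @i2,i3  | dual
2. or sub @i4,i5  | dual
3. st @i6  | no-port MEM/MEM
4. st @i7  | no-port MEM/MEM
5. ld and @i8,i9  | dual
6. sub @i10  | RAW r0
7. xor or @i11,i12  | dual
8. mulh @i13  | tail

PAIRS = 5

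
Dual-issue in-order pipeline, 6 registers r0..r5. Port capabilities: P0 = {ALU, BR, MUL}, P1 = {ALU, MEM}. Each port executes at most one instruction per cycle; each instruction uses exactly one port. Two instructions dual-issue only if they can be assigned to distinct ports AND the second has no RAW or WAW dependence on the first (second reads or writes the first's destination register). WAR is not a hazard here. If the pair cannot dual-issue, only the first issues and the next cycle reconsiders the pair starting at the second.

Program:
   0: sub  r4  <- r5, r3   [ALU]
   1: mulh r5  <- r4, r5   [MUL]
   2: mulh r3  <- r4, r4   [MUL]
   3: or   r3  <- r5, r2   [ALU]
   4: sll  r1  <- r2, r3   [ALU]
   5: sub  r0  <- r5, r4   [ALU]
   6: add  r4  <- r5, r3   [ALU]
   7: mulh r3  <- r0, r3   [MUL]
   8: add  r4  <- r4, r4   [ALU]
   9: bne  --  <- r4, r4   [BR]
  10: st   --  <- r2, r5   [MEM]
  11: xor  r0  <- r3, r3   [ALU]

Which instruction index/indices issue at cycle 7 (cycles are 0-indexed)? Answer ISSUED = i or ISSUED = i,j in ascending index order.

0. sub.ALU @i0  | RAW r4
1. mulh.MUL @i1  | no-port MUL/MUL
2. mulh.MUL @i2  | WAW r3
3. or.ALU @i3  | RAW r3
4. sll.ALU/sub.ALU @i4&i5  | dual
5. add.ALU/mulh.MUL @i6&i7  | dual
6. add.ALU @i8  | RAW r4
7. bne.BR/st.MEM @i9&i10  | dual
8. xor.ALU @i11  | tail

ISSUED = 9,10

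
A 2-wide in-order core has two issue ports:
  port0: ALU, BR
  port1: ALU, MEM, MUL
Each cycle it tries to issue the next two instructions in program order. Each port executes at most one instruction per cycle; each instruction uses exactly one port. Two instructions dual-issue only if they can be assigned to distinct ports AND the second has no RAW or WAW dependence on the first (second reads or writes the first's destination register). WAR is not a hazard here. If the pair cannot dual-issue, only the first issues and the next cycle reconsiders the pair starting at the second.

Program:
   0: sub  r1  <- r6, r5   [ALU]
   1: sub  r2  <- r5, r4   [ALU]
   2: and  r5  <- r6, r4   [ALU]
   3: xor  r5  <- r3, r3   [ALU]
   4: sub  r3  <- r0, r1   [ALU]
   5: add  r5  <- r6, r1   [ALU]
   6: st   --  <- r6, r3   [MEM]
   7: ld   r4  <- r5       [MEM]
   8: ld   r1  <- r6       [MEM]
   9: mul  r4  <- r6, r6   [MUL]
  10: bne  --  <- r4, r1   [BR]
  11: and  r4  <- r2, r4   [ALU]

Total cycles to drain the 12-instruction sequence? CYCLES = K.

CYCLES = 8

#0 head=0: sub+sub i0&i1 pair
#1 head=2: and i2 WAW r5
#2 head=3: xor+sub i3&i4 pair
#3 head=5: add+st i5&i6 pair
#4 head=7: ld i7 no-port MEM/MEM
#5 head=8: ld i8 no-port MEM/MUL
#6 head=9: mul i9 RAW r4
#7 head=10: bne+and i10&i11 pair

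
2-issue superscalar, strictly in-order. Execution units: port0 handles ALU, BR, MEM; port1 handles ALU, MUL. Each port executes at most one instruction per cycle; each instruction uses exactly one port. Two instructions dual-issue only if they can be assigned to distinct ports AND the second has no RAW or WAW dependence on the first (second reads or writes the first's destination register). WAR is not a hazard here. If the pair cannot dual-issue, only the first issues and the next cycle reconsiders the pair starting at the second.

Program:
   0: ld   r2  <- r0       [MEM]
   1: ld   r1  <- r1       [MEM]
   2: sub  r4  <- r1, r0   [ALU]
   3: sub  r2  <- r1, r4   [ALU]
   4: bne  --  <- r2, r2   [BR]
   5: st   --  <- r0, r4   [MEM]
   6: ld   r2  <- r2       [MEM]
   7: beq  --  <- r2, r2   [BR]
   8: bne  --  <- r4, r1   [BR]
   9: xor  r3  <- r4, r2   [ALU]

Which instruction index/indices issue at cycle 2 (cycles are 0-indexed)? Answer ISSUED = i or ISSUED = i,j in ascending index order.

t=0 i0:ld.MEM ; no-port MEM/MEM
t=1 i1:ld.MEM ; RAW r1
t=2 i2:sub.ALU ; RAW r4
t=3 i3:sub.ALU ; RAW r2
t=4 i4:bne.BR ; no-port BR/MEM
t=5 i5:st.MEM ; no-port MEM/MEM
t=6 i6:ld.MEM ; no-port MEM/BR
t=7 i7:beq.BR ; no-port BR/BR
t=8 i8&i9:bne.BR xor.ALU ; 2-wide

ISSUED = 2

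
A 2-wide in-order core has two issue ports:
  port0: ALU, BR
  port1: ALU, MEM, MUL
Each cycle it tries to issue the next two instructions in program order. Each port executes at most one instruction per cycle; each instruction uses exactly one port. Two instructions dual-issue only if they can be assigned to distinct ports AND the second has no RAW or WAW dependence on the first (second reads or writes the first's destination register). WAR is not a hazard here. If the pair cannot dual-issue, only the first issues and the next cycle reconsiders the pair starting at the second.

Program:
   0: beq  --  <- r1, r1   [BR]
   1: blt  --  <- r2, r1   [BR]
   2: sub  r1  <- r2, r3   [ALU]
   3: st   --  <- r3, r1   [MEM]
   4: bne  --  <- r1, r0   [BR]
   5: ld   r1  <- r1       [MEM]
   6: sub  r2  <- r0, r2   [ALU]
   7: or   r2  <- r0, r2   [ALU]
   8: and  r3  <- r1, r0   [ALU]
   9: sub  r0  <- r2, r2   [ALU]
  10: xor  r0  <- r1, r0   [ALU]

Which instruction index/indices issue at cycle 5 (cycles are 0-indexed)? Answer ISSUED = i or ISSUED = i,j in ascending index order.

  cy0 -> i0 (beq) no-port BR/BR
  cy1 -> i1+i2 (blt sub) 2-wide
  cy2 -> i3+i4 (st bne) 2-wide
  cy3 -> i5+i6 (ld sub) 2-wide
  cy4 -> i7+i8 (or and) 2-wide
  cy5 -> i9 (sub) RAW+WAW r0
  cy6 -> i10 (xor) tail

ISSUED = 9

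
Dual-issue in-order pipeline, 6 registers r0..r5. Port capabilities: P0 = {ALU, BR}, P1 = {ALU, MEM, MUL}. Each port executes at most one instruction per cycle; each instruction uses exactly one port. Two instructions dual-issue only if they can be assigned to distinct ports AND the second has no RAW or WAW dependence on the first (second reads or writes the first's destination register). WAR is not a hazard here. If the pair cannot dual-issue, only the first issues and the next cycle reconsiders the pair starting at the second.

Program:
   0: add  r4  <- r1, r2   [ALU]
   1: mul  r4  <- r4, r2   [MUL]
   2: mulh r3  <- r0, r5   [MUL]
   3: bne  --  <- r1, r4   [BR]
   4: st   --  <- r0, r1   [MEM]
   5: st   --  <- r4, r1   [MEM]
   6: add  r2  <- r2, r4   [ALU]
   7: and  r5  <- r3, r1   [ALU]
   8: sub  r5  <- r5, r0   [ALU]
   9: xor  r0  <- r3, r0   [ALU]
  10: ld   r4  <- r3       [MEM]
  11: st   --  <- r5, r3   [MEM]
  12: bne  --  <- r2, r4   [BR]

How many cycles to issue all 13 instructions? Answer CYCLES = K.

  cy0 -> i0 (add.ALU) RAW+WAW r4
  cy1 -> i1 (mul.MUL) no-port MUL/MUL
  cy2 -> i2/i3 (mulh.MUL+bne.BR) pair
  cy3 -> i4 (st.MEM) no-port MEM/MEM
  cy4 -> i5/i6 (st.MEM+add.ALU) pair
  cy5 -> i7 (and.ALU) RAW+WAW r5
  cy6 -> i8/i9 (sub.ALU+xor.ALU) pair
  cy7 -> i10 (ld.MEM) no-port MEM/MEM
  cy8 -> i11/i12 (st.MEM+bne.BR) pair

CYCLES = 9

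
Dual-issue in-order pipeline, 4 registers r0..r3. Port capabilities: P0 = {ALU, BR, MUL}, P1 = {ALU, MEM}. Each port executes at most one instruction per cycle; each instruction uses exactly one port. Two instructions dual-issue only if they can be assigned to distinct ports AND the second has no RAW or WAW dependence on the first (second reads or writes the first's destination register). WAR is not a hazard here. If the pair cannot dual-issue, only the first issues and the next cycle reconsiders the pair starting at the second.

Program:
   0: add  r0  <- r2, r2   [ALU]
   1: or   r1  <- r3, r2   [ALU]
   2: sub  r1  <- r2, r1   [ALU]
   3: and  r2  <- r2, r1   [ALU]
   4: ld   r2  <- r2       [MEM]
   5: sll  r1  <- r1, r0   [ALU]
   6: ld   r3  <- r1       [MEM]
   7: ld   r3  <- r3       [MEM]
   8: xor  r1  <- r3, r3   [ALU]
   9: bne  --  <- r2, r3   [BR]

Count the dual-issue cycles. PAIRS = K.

PAIRS = 3

  cy0 -> i0&i1 (add or) dual
  cy1 -> i2 (sub) RAW r1
  cy2 -> i3 (and) RAW+WAW r2
  cy3 -> i4&i5 (ld sll) dual
  cy4 -> i6 (ld) no-port MEM/MEM
  cy5 -> i7 (ld) RAW r3
  cy6 -> i8&i9 (xor bne) dual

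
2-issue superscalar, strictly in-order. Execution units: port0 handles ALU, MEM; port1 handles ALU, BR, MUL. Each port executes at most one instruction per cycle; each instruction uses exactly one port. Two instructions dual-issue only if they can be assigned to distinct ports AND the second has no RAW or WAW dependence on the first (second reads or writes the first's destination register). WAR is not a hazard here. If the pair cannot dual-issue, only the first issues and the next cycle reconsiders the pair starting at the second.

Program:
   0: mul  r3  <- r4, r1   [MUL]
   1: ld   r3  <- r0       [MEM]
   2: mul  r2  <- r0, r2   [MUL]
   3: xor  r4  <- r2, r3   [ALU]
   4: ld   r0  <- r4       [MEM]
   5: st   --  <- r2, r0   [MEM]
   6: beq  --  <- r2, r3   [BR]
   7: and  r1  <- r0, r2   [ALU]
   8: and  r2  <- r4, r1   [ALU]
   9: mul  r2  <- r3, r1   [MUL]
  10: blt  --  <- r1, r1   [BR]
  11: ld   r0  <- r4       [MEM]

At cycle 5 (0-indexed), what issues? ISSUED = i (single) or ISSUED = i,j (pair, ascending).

ISSUED = 7

t=0 i0:mul ; WAW r3
t=1 i1,i2:ld+mul ; pair
t=2 i3:xor ; RAW r4
t=3 i4:ld ; no-port MEM/MEM
t=4 i5,i6:st+beq ; pair
t=5 i7:and ; RAW r1
t=6 i8:and ; WAW r2
t=7 i9:mul ; no-port MUL/BR
t=8 i10,i11:blt+ld ; pair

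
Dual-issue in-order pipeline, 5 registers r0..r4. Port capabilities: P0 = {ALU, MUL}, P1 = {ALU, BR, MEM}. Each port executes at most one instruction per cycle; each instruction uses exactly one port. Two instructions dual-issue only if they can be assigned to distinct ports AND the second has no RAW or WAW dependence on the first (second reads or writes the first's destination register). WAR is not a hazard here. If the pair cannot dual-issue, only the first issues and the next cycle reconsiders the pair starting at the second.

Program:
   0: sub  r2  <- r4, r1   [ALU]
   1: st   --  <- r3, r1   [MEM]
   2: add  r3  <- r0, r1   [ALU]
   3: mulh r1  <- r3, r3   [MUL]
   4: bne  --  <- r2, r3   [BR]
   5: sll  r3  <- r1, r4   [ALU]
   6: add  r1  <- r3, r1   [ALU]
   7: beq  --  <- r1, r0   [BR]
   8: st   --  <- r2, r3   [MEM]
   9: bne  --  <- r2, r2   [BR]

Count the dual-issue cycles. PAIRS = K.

c0: i0+i1 sub.ALU/st.MEM  2-wide
c1: i2 add.ALU  RAW r3
c2: i3+i4 mulh.MUL/bne.BR  2-wide
c3: i5 sll.ALU  RAW r3
c4: i6 add.ALU  RAW r1
c5: i7 beq.BR  no-port BR/MEM
c6: i8 st.MEM  no-port MEM/BR
c7: i9 bne.BR  tail

PAIRS = 2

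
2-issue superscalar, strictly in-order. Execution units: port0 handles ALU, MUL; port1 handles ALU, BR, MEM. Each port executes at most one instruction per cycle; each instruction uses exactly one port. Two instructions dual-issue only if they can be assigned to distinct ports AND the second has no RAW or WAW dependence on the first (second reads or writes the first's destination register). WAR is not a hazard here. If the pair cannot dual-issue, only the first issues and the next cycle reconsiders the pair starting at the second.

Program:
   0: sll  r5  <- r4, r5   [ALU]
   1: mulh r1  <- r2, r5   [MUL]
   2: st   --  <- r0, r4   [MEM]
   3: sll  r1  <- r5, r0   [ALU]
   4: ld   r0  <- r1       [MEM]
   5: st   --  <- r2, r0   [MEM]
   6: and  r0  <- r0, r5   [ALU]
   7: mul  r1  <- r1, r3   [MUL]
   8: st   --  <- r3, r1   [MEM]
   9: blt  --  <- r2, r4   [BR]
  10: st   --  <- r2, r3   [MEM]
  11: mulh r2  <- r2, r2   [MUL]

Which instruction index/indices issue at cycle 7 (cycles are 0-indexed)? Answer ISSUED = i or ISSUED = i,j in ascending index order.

ISSUED = 9

#0 head=0: sll.ALU i0 RAW r5
#1 head=1: mulh.MUL st.MEM i1,i2 2-wide
#2 head=3: sll.ALU i3 RAW r1
#3 head=4: ld.MEM i4 no-port MEM/MEM
#4 head=5: st.MEM and.ALU i5,i6 2-wide
#5 head=7: mul.MUL i7 RAW r1
#6 head=8: st.MEM i8 no-port MEM/BR
#7 head=9: blt.BR i9 no-port BR/MEM
#8 head=10: st.MEM mulh.MUL i10,i11 2-wide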